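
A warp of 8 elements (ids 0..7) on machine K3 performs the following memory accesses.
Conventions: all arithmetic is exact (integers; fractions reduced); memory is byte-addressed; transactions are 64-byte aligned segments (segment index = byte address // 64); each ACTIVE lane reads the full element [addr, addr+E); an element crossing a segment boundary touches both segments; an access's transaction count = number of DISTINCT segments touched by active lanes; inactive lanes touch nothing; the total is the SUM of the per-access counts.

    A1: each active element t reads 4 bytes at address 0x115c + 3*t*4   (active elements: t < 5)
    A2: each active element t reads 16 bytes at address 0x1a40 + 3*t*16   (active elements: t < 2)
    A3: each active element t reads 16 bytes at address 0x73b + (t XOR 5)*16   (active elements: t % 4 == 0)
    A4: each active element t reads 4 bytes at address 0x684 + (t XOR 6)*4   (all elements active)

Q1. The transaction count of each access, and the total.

A1: 2 transactions
A2: 1 transaction
A3: 2 transactions
A4: 1 transaction

Answer: 2,1,2,1; total 6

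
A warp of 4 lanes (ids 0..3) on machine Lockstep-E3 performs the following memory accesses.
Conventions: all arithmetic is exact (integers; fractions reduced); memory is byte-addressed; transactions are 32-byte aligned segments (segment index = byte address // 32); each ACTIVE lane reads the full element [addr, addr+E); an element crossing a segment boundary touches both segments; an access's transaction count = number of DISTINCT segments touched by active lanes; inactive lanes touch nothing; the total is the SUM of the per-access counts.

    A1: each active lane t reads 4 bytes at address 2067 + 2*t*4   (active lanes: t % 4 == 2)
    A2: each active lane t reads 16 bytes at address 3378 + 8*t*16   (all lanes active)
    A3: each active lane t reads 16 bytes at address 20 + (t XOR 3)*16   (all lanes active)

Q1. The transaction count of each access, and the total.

A1: 1 transaction
A2: 8 transactions
A3: 3 transactions

Answer: 1,8,3; total 12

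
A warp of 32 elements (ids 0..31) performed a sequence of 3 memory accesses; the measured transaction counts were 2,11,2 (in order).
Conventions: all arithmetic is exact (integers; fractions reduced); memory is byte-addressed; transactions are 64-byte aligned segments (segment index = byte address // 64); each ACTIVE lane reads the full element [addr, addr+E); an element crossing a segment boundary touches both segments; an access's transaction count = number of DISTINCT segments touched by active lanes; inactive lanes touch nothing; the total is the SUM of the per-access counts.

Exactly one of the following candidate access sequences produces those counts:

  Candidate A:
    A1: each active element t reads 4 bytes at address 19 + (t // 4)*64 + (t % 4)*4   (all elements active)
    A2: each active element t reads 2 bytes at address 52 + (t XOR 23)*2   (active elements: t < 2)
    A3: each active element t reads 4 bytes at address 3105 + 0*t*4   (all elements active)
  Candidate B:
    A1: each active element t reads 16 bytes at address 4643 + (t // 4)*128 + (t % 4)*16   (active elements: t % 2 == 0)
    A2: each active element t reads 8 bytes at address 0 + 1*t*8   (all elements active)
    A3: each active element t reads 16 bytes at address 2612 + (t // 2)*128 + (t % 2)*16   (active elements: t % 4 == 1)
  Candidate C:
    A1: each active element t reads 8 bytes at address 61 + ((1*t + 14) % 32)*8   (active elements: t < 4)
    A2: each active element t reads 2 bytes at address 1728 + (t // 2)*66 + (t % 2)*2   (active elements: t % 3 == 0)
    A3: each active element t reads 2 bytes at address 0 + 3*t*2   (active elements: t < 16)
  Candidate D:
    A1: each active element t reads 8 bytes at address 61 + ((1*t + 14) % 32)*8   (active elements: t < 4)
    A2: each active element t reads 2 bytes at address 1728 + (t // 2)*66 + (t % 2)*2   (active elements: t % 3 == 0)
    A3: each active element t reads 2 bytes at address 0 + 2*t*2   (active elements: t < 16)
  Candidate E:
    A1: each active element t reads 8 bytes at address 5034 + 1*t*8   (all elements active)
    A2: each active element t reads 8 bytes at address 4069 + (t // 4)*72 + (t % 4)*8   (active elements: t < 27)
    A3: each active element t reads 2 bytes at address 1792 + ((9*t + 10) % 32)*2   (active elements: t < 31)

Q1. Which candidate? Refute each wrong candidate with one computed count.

A: A1 gives 8 transactions, not 2
B: A1 gives 16 transactions, not 2
D: A3 gives 1 transaction, not 2
E: A1 gives 5 transactions, not 2
C: all counts match (2,11,2)

Answer: C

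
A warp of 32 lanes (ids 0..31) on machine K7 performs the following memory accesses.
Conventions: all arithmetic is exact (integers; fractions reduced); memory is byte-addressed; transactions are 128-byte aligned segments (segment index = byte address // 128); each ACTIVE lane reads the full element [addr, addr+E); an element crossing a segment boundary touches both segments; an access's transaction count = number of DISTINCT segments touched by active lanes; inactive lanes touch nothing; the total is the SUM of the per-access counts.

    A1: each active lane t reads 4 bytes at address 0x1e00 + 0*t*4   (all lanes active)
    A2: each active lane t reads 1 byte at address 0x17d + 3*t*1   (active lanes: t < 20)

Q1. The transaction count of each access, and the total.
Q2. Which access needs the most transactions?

A1: 1 transaction
A2: 2 transactions

Answer: 1,2; total 3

Answer: A2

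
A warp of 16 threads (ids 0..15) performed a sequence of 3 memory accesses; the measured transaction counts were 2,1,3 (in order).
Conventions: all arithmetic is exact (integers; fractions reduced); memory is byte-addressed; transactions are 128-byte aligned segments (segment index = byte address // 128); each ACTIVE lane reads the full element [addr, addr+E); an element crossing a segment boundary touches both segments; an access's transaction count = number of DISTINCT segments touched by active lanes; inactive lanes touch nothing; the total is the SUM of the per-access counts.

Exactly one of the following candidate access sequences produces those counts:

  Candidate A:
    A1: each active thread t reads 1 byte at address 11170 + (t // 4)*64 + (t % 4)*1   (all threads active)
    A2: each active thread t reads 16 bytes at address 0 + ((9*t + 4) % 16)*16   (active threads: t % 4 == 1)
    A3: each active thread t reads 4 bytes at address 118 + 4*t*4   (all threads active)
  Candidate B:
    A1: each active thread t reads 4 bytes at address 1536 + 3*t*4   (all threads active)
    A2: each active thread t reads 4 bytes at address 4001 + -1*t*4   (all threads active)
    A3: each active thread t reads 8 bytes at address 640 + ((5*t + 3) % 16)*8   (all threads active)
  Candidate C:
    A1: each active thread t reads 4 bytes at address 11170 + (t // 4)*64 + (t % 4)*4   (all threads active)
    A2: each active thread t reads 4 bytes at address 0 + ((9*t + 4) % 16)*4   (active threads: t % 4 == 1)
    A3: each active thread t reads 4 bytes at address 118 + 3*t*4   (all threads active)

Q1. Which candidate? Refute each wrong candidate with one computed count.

A: A2 gives 2 transactions, not 1
B: A2 gives 2 transactions, not 1
C: all counts match (2,1,3)

Answer: C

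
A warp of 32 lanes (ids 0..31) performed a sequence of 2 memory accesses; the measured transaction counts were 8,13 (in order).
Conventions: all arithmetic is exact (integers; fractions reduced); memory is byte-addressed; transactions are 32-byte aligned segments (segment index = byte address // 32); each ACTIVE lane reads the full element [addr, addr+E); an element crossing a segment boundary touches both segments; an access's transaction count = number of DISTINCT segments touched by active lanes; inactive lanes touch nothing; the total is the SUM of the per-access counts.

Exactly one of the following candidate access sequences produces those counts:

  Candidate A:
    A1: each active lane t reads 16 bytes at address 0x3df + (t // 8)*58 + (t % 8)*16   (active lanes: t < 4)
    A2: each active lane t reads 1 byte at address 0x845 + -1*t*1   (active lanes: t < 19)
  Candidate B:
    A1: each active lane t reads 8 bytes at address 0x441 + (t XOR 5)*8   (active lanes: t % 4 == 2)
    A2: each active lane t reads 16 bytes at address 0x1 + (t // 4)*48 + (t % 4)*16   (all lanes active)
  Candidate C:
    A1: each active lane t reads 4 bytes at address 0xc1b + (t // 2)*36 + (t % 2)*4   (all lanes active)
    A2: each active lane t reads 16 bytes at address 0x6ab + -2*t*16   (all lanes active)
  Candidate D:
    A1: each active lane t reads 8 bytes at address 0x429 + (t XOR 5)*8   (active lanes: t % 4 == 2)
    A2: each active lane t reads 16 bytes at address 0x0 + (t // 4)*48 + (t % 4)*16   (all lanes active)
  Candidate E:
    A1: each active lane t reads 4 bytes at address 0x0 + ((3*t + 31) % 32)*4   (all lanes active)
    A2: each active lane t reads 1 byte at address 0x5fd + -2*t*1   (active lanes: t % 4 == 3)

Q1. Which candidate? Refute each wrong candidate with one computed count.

A: A1 gives 3 transactions, not 8
B: A1 gives 9 transactions, not 8
C: A1 gives 18 transactions, not 8
E: A1 gives 4 transactions, not 8
D: all counts match (8,13)

Answer: D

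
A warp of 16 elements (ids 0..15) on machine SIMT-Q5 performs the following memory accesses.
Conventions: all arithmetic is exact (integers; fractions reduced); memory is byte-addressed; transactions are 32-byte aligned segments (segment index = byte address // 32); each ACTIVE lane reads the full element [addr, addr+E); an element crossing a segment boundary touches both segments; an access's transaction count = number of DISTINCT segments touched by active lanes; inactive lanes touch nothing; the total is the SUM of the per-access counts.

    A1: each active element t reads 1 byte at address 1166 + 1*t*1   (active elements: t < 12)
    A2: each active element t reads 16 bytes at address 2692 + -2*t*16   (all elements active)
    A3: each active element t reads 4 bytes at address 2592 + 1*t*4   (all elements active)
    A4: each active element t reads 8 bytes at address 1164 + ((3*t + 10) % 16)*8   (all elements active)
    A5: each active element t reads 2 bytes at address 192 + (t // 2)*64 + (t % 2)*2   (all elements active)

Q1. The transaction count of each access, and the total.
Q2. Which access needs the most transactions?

A1: 1 transaction
A2: 16 transactions
A3: 2 transactions
A4: 5 transactions
A5: 8 transactions

Answer: 1,16,2,5,8; total 32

Answer: A2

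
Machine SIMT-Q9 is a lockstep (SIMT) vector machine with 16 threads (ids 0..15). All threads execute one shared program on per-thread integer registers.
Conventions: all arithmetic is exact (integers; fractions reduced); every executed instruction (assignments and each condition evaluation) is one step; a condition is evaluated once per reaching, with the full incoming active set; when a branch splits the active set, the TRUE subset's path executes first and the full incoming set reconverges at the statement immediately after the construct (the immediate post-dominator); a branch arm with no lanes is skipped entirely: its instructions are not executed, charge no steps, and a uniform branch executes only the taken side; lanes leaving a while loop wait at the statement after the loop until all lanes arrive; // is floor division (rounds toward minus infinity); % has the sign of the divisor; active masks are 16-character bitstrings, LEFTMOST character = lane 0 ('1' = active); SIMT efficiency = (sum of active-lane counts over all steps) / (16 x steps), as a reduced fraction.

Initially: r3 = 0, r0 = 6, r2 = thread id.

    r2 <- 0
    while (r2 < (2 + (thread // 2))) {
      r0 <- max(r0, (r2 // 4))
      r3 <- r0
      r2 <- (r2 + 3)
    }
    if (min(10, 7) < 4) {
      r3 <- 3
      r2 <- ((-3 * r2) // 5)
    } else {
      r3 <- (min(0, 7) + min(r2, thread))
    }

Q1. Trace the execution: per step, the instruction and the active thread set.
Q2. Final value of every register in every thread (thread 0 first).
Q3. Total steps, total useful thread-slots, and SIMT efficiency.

step 0: r2 <- 0                      1111111111111111
step 1: eval (r2 < (2 + (thread // 2))) 1111111111111111
step 2: r0 <- max(r0, (r2 // 4))     1111111111111111
step 3: r3 <- r0                     1111111111111111
step 4: r2 <- (r2 + 3)               1111111111111111
step 5: eval (r2 < (2 + (thread // 2))) 1111111111111111
step 6: r0 <- max(r0, (r2 // 4))     0000111111111111
step 7: r3 <- r0                     0000111111111111
step 8: r2 <- (r2 + 3)               0000111111111111
step 9: eval (r2 < (2 + (thread // 2))) 0000111111111111
step 10: r0 <- max(r0, (r2 // 4))     0000000000111111
step 11: r3 <- r0                     0000000000111111
step 12: r2 <- (r2 + 3)               0000000000111111
step 13: eval (r2 < (2 + (thread // 2))) 0000000000111111
step 14: eval (min(10, 7) < 4)        1111111111111111
step 15: r3 <- (min(0, 7) + min(r2, thread)) 1111111111111111

Answer: 16 steps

r3: 0,1,2,3,4,5,6,6,6,6,9,9,9,9,9,9
r0: 6,6,6,6,6,6,6,6,6,6,6,6,6,6,6,6
r2: 3,3,3,3,6,6,6,6,6,6,9,9,9,9,9,9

steps = 16; useful = 200; efficiency = 200/256 = 25/32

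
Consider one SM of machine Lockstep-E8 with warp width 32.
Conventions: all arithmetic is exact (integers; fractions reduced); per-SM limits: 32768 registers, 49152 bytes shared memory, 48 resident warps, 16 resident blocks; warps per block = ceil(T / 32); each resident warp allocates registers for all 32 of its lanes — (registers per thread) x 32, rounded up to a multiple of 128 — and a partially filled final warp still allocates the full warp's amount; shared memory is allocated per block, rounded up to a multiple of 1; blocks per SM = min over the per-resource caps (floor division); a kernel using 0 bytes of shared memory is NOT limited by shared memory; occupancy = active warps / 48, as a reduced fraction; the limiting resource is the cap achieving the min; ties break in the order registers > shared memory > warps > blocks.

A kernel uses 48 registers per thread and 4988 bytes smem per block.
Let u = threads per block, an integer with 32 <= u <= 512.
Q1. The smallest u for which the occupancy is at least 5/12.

Answer: u = 65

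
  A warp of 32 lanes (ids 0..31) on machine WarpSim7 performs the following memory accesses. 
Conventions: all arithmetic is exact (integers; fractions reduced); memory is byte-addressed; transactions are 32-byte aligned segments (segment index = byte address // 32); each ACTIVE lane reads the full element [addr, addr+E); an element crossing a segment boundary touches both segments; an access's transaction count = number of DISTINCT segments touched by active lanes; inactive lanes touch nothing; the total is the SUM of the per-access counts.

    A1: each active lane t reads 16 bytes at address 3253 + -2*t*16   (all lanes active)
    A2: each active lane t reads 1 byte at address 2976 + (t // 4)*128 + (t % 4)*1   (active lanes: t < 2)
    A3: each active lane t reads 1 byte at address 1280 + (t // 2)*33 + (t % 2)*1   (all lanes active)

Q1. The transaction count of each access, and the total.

A1: 33 transactions
A2: 1 transaction
A3: 16 transactions

Answer: 33,1,16; total 50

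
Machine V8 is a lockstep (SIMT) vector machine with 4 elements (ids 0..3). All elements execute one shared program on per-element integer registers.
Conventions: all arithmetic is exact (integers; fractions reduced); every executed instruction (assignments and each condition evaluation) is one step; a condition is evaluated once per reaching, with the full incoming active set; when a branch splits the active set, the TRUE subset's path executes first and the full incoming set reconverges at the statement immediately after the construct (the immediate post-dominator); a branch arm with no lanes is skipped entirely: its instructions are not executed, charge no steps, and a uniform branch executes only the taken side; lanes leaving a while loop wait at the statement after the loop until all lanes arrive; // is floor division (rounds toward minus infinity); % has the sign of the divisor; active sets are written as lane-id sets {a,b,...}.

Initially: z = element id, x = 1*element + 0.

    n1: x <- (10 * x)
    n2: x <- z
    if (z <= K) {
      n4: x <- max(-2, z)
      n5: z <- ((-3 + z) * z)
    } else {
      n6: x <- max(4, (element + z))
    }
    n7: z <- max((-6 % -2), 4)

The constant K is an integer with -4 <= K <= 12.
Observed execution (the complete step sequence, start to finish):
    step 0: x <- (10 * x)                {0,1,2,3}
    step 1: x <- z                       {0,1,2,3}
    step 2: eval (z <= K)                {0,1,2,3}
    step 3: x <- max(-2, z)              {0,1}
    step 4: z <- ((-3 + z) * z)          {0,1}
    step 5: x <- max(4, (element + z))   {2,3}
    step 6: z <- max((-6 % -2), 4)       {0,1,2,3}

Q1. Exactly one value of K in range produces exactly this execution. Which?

Answer: K = 1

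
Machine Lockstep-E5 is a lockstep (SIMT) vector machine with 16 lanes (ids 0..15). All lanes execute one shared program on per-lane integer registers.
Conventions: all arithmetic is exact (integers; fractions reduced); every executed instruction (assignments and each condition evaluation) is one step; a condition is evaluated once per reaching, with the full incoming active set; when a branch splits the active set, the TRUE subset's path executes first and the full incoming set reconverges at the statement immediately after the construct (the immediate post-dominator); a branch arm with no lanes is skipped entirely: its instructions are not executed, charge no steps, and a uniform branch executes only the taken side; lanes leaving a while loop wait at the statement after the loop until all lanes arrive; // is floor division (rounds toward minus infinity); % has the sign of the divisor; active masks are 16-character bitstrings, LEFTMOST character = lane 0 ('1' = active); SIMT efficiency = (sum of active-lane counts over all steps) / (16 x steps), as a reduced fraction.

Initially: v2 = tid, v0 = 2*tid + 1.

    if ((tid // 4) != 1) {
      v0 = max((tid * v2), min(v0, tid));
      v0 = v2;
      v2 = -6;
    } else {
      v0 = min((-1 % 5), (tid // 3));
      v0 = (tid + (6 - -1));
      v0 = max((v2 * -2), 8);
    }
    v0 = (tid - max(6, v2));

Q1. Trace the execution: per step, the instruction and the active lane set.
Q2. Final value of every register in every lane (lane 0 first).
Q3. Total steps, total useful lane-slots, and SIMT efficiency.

step 0: eval ((tid // 4) != 1)       1111111111111111
step 1: v0 <- max((tid * v2), min(v0, tid)) 1111000011111111
step 2: v0 <- v2                     1111000011111111
step 3: v2 <- -6                     1111000011111111
step 4: v0 <- min((-1 % 5), (tid // 3)) 0000111100000000
step 5: v0 <- (tid + (6 - -1))       0000111100000000
step 6: v0 <- max((v2 * -2), 8)      0000111100000000
step 7: v0 <- (tid - max(6, v2))     1111111111111111

Answer: 8 steps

v2: -6,-6,-6,-6,4,5,6,7,-6,-6,-6,-6,-6,-6,-6,-6
v0: -6,-5,-4,-3,-2,-1,0,0,2,3,4,5,6,7,8,9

steps = 8; useful = 80; efficiency = 80/128 = 5/8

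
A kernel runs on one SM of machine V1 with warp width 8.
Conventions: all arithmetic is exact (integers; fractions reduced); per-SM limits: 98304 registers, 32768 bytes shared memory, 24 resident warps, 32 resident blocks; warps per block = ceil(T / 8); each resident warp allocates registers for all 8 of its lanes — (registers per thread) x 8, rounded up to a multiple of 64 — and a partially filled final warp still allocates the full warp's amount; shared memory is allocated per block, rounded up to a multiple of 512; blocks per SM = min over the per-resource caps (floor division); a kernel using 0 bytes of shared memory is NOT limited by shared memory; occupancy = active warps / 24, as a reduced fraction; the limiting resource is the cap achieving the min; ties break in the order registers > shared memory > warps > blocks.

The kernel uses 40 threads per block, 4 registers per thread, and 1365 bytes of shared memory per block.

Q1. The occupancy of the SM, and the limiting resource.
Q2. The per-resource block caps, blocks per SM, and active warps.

Answer: occupancy 5/6, limited by warps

registers: 307 blocks
shared memory: 21 blocks
warps: 4 blocks
blocks: 32 blocks

Answer: 4 blocks, 20 active warps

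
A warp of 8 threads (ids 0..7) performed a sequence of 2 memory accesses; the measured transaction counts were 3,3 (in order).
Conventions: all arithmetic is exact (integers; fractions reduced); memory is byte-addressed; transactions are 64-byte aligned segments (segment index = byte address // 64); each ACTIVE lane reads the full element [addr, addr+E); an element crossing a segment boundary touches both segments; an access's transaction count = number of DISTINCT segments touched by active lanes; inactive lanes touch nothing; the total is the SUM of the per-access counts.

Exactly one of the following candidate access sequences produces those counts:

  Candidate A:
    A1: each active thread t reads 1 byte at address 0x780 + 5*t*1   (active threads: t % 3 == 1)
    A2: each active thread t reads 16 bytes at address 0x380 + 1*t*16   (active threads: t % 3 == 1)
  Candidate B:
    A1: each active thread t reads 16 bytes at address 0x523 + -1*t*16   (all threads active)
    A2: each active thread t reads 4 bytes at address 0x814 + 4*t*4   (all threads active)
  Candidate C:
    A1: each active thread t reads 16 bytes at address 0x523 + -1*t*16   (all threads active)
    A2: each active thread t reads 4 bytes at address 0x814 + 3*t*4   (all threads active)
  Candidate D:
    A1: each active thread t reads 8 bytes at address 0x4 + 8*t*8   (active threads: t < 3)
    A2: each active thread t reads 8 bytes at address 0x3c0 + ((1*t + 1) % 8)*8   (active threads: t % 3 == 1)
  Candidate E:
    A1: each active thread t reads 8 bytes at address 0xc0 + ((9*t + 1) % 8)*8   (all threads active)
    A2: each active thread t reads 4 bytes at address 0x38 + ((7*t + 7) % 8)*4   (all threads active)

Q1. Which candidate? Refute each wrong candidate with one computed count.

A: A1 gives 1 transaction, not 3
C: A2 gives 2 transactions, not 3
D: A2 gives 1 transaction, not 3
E: A1 gives 1 transaction, not 3
B: all counts match (3,3)

Answer: B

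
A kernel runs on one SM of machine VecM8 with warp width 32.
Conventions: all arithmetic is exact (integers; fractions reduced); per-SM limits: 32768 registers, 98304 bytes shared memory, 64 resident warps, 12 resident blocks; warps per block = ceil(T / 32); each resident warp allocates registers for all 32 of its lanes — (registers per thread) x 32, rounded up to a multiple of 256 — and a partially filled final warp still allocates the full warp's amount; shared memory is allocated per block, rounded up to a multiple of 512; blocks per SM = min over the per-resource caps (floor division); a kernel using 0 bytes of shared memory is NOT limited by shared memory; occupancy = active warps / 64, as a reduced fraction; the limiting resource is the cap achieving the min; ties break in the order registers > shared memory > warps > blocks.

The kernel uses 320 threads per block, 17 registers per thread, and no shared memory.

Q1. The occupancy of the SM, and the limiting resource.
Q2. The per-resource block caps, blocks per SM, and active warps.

Answer: occupancy 5/8, limited by registers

registers: 4 blocks
shared memory: no limit (kernel uses none)
warps: 6 blocks
blocks: 12 blocks

Answer: 4 blocks, 40 active warps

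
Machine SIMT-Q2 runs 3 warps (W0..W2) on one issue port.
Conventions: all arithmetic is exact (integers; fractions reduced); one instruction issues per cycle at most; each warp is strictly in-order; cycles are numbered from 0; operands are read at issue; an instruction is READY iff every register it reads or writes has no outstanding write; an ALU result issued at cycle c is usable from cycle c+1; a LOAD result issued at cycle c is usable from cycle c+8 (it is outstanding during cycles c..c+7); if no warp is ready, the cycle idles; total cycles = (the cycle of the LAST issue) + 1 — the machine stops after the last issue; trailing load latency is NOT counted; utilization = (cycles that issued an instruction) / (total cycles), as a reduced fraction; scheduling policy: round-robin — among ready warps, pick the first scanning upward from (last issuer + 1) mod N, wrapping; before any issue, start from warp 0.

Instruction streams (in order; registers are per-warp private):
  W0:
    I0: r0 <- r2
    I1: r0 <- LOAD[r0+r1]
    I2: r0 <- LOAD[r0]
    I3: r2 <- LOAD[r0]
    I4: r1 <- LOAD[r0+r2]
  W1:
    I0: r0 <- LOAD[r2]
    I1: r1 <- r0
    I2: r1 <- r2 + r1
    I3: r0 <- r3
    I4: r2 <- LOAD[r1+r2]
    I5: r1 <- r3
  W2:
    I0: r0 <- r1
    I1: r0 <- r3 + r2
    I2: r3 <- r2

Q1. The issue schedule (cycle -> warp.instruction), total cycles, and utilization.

cycle 0: W0.I0
cycle 1: W1.I0
cycle 2: W2.I0
cycle 3: W0.I1
cycle 4: W2.I1
cycle 5: W2.I2
cycle 6: idle
cycle 7: idle
cycle 8: idle
cycle 9: W1.I1
cycle 10: W1.I2
cycle 11: W0.I2
cycle 12: W1.I3
cycle 13: W1.I4
cycle 14: W1.I5
cycle 15: idle
cycle 16: idle
cycle 17: idle
cycle 18: idle
cycle 19: W0.I3
cycle 20: idle
cycle 21: idle
cycle 22: idle
cycle 23: idle
cycle 24: idle
cycle 25: idle
cycle 26: idle
cycle 27: W0.I4

Answer: 28 cycles, utilization 1/2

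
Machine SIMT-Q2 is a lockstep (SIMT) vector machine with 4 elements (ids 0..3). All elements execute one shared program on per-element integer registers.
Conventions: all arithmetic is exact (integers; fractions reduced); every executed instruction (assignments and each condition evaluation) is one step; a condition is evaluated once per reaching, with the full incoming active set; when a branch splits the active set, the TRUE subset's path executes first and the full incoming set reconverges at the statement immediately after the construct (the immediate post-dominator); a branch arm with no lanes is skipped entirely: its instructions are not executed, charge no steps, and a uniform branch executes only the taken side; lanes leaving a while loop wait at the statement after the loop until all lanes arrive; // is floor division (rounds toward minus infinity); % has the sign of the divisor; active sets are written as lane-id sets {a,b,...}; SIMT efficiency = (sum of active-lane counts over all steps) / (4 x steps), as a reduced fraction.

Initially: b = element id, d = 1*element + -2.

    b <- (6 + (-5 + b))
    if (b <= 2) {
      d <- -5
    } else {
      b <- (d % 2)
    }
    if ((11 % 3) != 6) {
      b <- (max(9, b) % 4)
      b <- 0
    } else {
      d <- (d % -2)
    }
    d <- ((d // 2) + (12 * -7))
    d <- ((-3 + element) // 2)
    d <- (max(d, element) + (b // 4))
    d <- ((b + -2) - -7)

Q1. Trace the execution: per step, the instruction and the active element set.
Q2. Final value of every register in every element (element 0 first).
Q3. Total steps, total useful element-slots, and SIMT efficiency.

step 0: b <- (6 + (-5 + b))          {0,1,2,3}
step 1: eval (b <= 2)                {0,1,2,3}
step 2: d <- -5                      {0,1}
step 3: b <- (d % 2)                 {2,3}
step 4: eval ((11 % 3) != 6)         {0,1,2,3}
step 5: b <- (max(9, b) % 4)         {0,1,2,3}
step 6: b <- 0                       {0,1,2,3}
step 7: d <- ((d // 2) + (12 * -7))  {0,1,2,3}
step 8: d <- ((-3 + element) // 2)   {0,1,2,3}
step 9: d <- (max(d, element) + (b // 4)) {0,1,2,3}
step 10: d <- ((b + -2) - -7)         {0,1,2,3}

Answer: 11 steps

b: 0,0,0,0
d: 5,5,5,5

steps = 11; useful = 40; efficiency = 40/44 = 10/11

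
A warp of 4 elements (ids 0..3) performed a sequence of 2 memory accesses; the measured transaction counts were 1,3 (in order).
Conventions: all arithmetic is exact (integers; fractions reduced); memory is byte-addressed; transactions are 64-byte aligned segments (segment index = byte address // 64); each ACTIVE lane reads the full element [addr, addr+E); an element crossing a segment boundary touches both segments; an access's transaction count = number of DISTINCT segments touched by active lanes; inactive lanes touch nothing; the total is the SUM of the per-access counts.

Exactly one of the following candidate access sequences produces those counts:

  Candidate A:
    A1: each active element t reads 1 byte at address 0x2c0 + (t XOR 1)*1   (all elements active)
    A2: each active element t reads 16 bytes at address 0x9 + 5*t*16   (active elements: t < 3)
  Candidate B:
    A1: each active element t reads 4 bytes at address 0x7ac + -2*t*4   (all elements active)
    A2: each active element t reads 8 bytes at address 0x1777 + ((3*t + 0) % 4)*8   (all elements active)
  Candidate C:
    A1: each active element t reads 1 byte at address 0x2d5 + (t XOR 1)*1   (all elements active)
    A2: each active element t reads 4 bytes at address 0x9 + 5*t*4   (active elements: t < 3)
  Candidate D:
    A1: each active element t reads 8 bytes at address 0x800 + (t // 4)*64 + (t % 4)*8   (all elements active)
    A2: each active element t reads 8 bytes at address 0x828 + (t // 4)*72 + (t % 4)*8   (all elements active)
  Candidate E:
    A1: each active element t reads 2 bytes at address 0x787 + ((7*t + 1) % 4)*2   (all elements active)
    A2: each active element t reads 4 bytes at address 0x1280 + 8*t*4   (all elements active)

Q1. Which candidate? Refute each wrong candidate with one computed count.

B: A2 gives 2 transactions, not 3
C: A2 gives 1 transaction, not 3
D: A2 gives 2 transactions, not 3
E: A2 gives 2 transactions, not 3
A: all counts match (1,3)

Answer: A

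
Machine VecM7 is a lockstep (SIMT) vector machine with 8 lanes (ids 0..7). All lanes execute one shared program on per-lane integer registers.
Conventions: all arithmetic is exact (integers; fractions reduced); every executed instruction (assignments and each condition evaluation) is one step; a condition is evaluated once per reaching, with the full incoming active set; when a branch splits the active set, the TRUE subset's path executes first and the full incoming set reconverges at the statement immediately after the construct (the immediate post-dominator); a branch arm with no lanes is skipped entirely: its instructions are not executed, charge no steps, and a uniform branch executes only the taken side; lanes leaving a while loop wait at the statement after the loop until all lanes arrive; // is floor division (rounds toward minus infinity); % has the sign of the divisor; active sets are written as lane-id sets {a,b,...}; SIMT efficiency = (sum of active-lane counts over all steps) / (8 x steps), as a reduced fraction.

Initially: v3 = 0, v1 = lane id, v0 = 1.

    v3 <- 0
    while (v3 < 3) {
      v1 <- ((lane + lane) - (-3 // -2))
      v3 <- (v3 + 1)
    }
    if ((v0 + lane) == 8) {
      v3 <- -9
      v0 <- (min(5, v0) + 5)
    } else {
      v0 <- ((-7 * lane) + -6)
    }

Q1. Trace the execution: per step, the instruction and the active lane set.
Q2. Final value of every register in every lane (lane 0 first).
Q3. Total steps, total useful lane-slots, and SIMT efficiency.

step 0: v3 <- 0                      {0,1,2,3,4,5,6,7}
step 1: eval (v3 < 3)                {0,1,2,3,4,5,6,7}
step 2: v1 <- ((lane + lane) - (-3 // -2)) {0,1,2,3,4,5,6,7}
step 3: v3 <- (v3 + 1)               {0,1,2,3,4,5,6,7}
step 4: eval (v3 < 3)                {0,1,2,3,4,5,6,7}
step 5: v1 <- ((lane + lane) - (-3 // -2)) {0,1,2,3,4,5,6,7}
step 6: v3 <- (v3 + 1)               {0,1,2,3,4,5,6,7}
step 7: eval (v3 < 3)                {0,1,2,3,4,5,6,7}
step 8: v1 <- ((lane + lane) - (-3 // -2)) {0,1,2,3,4,5,6,7}
step 9: v3 <- (v3 + 1)               {0,1,2,3,4,5,6,7}
step 10: eval (v3 < 3)                {0,1,2,3,4,5,6,7}
step 11: eval ((v0 + lane) == 8)      {0,1,2,3,4,5,6,7}
step 12: v3 <- -9                     {7}
step 13: v0 <- (min(5, v0) + 5)       {7}
step 14: v0 <- ((-7 * lane) + -6)     {0,1,2,3,4,5,6}

Answer: 15 steps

v3: 3,3,3,3,3,3,3,-9
v1: -1,1,3,5,7,9,11,13
v0: -6,-13,-20,-27,-34,-41,-48,6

steps = 15; useful = 105; efficiency = 105/120 = 7/8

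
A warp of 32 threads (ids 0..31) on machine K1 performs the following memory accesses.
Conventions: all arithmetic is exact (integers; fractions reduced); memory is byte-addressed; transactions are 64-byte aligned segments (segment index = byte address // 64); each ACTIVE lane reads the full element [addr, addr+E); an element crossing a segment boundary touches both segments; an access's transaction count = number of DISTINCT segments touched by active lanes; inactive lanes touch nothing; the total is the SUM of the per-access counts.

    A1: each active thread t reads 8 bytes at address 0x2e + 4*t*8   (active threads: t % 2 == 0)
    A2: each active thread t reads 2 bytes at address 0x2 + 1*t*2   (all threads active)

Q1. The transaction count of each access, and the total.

A1: 16 transactions
A2: 2 transactions

Answer: 16,2; total 18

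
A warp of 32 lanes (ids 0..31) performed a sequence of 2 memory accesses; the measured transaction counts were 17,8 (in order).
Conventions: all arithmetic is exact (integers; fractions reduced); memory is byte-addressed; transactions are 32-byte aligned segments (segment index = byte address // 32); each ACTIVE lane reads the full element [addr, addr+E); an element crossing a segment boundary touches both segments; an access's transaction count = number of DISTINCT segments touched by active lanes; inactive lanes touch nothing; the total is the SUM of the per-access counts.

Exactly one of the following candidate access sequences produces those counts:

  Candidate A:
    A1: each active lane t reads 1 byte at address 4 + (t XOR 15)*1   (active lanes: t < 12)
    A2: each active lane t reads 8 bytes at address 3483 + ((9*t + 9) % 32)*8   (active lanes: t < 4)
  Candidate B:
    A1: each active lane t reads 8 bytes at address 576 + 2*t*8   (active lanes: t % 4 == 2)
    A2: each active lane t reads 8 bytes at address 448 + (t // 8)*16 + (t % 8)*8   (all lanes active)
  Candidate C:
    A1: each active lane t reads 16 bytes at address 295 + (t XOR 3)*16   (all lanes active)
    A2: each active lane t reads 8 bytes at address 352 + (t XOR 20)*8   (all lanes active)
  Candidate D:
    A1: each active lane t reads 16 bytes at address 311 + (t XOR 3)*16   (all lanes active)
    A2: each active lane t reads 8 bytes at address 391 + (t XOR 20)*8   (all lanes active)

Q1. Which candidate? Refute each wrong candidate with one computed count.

A: A1 gives 1 transaction, not 17
B: A1 gives 8 transactions, not 17
D: A2 gives 9 transactions, not 8
C: all counts match (17,8)

Answer: C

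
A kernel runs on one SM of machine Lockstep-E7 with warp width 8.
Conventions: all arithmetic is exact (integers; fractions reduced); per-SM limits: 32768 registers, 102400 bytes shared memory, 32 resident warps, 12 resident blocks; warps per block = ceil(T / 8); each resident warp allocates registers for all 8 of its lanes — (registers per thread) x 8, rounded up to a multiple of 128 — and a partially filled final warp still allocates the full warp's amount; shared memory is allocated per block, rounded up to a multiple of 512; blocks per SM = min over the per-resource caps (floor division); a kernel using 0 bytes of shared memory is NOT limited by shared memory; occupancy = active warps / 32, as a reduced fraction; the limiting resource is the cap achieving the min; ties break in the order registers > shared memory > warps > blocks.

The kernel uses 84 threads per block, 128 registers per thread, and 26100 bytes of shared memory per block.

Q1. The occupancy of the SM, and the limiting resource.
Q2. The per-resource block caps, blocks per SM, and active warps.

Answer: occupancy 11/16, limited by registers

registers: 2 blocks
shared memory: 3 blocks
warps: 2 blocks
blocks: 12 blocks

Answer: 2 blocks, 22 active warps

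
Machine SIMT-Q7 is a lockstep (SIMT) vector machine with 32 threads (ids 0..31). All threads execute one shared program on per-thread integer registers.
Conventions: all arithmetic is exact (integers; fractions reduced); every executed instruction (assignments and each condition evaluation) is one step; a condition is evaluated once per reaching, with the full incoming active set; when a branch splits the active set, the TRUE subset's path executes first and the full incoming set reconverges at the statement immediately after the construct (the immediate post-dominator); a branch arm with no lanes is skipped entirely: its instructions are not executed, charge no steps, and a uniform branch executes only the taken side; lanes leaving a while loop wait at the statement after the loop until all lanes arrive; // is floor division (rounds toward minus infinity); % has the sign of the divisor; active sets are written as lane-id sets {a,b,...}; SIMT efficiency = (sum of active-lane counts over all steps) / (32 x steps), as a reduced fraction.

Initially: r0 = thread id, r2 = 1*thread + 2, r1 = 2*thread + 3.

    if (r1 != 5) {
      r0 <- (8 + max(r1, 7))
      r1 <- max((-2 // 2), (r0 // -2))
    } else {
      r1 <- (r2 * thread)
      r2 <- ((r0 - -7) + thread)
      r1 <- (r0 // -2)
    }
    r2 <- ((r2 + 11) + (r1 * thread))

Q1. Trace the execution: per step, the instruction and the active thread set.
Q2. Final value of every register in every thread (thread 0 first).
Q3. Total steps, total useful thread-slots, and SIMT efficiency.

step 0: eval (r1 != 5)               {0,1,2,3,4,5,6,7,8,9,10,11,12,13,14,15,16,17,18,19,20,21,22,23,24,25,26,27,28,29,30,31}
step 1: r0 <- (8 + max(r1, 7))       {0,2,3,4,5,6,7,8,9,10,11,12,13,14,15,16,17,18,19,20,21,22,23,24,25,26,27,28,29,30,31}
step 2: r1 <- max((-2 // 2), (r0 // -2)) {0,2,3,4,5,6,7,8,9,10,11,12,13,14,15,16,17,18,19,20,21,22,23,24,25,26,27,28,29,30,31}
step 3: r1 <- (r2 * thread)          {1}
step 4: r2 <- ((r0 - -7) + thread)   {1}
step 5: r1 <- (r0 // -2)             {1}
step 6: r2 <- ((r2 + 11) + (r1 * thread)) {0,1,2,3,4,5,6,7,8,9,10,11,12,13,14,15,16,17,18,19,20,21,22,23,24,25,26,27,28,29,30,31}

Answer: 7 steps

r0: 15,1,15,17,19,21,23,25,27,29,31,33,35,37,39,41,43,45,47,49,51,53,55,57,59,61,63,65,67,69,71,73
r2: 13,19,13,13,13,13,13,13,13,13,13,13,13,13,13,13,13,13,13,13,13,13,13,13,13,13,13,13,13,13,13,13
r1: -1,-1,-1,-1,-1,-1,-1,-1,-1,-1,-1,-1,-1,-1,-1,-1,-1,-1,-1,-1,-1,-1,-1,-1,-1,-1,-1,-1,-1,-1,-1,-1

steps = 7; useful = 129; efficiency = 129/224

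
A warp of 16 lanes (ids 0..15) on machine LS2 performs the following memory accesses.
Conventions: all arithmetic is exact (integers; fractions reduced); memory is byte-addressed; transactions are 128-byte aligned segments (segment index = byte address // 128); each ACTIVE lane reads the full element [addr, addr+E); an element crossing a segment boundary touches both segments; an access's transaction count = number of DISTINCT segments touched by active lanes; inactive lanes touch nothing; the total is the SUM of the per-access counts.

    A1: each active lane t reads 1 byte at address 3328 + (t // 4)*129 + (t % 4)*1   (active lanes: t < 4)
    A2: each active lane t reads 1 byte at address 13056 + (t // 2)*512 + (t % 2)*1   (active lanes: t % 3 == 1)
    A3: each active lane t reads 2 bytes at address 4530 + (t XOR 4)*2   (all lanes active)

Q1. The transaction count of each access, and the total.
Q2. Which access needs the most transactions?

A1: 1 transaction
A2: 5 transactions
A3: 1 transaction

Answer: 1,5,1; total 7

Answer: A2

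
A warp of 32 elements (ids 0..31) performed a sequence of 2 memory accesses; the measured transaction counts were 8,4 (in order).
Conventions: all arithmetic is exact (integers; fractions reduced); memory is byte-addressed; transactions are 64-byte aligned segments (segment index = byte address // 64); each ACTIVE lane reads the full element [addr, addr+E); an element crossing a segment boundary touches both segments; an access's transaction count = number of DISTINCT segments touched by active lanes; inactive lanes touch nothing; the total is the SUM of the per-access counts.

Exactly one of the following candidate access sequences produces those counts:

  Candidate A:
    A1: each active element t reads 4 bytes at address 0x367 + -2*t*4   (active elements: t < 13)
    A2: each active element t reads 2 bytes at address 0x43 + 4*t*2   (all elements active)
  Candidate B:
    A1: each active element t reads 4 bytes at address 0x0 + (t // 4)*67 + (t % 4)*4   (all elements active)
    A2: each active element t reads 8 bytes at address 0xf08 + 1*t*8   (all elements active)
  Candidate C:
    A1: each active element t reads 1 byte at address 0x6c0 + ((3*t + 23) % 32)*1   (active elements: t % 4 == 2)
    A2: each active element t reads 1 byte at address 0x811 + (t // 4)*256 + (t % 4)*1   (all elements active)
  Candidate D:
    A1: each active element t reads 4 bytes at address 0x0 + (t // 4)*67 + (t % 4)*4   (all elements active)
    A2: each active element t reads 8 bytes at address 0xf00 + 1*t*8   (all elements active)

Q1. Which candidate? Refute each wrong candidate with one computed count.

A: A1 gives 2 transactions, not 8
B: A2 gives 5 transactions, not 4
C: A1 gives 1 transaction, not 8
D: all counts match (8,4)

Answer: D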